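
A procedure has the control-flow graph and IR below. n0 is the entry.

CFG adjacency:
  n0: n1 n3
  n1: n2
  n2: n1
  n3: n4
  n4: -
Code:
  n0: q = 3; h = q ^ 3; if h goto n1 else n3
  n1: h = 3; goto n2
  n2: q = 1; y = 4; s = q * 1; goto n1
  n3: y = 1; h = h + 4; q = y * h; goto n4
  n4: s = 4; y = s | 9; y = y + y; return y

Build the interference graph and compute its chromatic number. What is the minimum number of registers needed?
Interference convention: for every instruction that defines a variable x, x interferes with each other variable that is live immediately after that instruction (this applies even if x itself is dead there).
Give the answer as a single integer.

Answer: 2

Derivation:
Per-block:
  n0 def {h,q} use ∅
  n1 def {h} use ∅
  n2 def {q,s,y} use ∅
  n3 def {h,q,y} use {h}
  n4 def {s,y} use ∅

Backward fixpoint:
  live n0: ∅→{h}
  live n1: ∅→∅
  live n2: ∅→∅
  live n3: {h}→∅
  live n4: ∅→∅

Conflict graph:
  h — {y}
  q — {y}
  s — ∅
  y — {h,q}

Chromatic number:
  lower bound: {h,y} mutually conflict ⇒ χ ≥ 2
  2-colouring: r0={s,y}  r1={h,q}
  χ = 2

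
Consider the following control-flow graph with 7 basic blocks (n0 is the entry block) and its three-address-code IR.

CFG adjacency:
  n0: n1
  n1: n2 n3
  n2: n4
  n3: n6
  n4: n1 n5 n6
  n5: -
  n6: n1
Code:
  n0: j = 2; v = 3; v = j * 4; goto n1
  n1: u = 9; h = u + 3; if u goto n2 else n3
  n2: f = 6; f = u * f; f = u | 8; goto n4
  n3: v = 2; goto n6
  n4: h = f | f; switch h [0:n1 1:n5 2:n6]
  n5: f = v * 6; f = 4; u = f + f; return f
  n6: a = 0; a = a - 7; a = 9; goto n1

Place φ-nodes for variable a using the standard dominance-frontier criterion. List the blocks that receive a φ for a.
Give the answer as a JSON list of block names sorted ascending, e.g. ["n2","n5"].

idom tree: n1←n0 n2←n1 n3←n1 n4←n2 n5←n4 n6←n1
Join-block Dom:
  n1: preds {n0,n4,n6}: {n0} ∩ {n0,n1,n2,n4} ∩ {n0,n1,n6} = {n0}; idom=n0
  n6: preds {n3,n4}: {n0,n1,n3} ∩ {n0,n1,n2,n4} = {n0,n1}; idom=n1

Frontier:
  join n1 pred n0: · stop@n0
  join n1 pred n4: n4→n2→n1 stop@n0
  join n1 pred n6: n6→n1 stop@n0
  join n6 pred n3: n3 stop@n1
  join n6 pred n4: n4→n2 stop@n1
  n0 → ∅
  n1 → {n1}
  n2 → {n1,n6}
  n3 → {n6}
  n4 → {n1,n6}
  n5 → ∅
  n6 → {n1}

φ for a: defs {n6}
  DF⁺ = {n1}

Answer: ["n1"]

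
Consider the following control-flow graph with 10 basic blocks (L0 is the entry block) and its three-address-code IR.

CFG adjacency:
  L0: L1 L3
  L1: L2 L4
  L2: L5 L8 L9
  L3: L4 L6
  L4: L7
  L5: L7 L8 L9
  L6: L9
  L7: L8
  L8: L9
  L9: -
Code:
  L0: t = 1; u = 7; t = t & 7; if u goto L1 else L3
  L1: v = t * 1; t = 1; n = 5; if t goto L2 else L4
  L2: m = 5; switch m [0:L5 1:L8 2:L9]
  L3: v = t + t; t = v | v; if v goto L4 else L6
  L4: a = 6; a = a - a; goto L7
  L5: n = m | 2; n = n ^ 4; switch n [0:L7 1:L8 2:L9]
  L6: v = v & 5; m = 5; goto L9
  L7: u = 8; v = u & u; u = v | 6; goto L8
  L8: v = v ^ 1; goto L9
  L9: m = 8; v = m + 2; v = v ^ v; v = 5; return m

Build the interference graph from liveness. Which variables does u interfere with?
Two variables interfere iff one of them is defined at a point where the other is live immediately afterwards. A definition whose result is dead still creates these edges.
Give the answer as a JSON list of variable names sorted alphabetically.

Answer: ["t", "v"]

Working:
Per-block:
  L0: def={t,u} ue=∅
  L1: def={n,t,v} ue={t}
  L2: def={m} ue=∅
  L3: def={t,v} ue={t}
  L4: def={a} ue=∅
  L5: def={n} ue={m}
  L6: def={m,v} ue={v}
  L7: def={u,v} ue=∅
  L8: def={v} ue={v}
  L9: def={m,v} ue=∅

Liveness:
  L0 li=∅ lo={t}
  L1 li={t} lo={v}
  L2 li={v} lo={m,v}
  L3 li={t} lo={v}
  L4 li=∅ lo=∅
  L5 li={m,v} lo={v}
  L6 li={v} lo=∅
  L7 li=∅ lo={v}
  L8 li={v} lo=∅
  L9 li=∅ lo=∅

Conflict graph:
  a — ∅
  m — {v}
  n — {t,v}
  t — {n,u,v}
  u — {t,v}
  v — {m,n,t,u}

N(u) = ["t", "v"]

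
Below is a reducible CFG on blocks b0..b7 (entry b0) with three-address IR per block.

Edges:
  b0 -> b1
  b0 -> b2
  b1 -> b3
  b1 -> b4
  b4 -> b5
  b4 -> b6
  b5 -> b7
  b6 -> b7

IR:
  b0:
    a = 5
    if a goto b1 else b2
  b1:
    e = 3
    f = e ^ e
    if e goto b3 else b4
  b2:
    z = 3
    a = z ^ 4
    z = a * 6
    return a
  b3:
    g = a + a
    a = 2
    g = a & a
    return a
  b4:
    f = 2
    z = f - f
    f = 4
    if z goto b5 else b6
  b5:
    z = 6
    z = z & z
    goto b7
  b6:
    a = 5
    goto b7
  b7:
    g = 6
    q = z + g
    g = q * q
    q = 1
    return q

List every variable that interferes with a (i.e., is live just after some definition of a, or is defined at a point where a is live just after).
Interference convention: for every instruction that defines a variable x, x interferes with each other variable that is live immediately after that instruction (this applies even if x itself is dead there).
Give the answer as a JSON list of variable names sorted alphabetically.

Answer: ["e", "f", "g", "z"]

Derivation:
Block summaries:
  b0: {a} / ∅
  b1: {e,f} / ∅
  b2: {a,z} / ∅
  b3: {a,g} / {a}
  b4: {f,z} / ∅
  b5: {z} / ∅
  b6: {a} / ∅
  b7: {g,q} / {z}

Liveness:
  b0 li=∅ lo={a}
  b1 li={a} lo={a}
  b2 li=∅ lo=∅
  b3 li={a} lo=∅
  b4 li=∅ lo={z}
  b5 li=∅ lo={z}
  b6 li={z} lo={z}
  b7 li={z} lo=∅

Interference:
  a — {e,f,g,z}
  e — {a,f}
  f — {a,e,z}
  g — {a,z}
  q — ∅
  z — {a,f,g}

N(a) = ["e", "f", "g", "z"]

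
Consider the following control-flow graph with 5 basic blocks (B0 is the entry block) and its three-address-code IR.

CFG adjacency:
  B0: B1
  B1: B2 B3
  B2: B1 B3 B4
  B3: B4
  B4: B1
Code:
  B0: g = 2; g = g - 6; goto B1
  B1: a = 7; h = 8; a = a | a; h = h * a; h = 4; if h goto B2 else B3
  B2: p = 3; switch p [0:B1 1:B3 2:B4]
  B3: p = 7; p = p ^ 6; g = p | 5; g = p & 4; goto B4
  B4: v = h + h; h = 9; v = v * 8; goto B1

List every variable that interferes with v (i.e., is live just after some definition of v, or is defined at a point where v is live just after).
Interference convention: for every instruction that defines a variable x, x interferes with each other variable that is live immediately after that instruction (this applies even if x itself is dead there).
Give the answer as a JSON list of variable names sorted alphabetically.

Per-block:
  B0: {g} / ∅
  B1: {a,h} / ∅
  B2: {p} / ∅
  B3: {g,p} / ∅
  B4: {h,v} / {h}

Backward fixpoint:
  live B0: ∅→∅
  live B1: ∅→{h}
  live B2: {h}→{h}
  live B3: {h}→{h}
  live B4: {h}→∅

Interference:
  a: {h}
  g: {h,p}
  h: {a,g,p,v}
  p: {g,h}
  v: {h}

N(v) = ["h"]

Answer: ["h"]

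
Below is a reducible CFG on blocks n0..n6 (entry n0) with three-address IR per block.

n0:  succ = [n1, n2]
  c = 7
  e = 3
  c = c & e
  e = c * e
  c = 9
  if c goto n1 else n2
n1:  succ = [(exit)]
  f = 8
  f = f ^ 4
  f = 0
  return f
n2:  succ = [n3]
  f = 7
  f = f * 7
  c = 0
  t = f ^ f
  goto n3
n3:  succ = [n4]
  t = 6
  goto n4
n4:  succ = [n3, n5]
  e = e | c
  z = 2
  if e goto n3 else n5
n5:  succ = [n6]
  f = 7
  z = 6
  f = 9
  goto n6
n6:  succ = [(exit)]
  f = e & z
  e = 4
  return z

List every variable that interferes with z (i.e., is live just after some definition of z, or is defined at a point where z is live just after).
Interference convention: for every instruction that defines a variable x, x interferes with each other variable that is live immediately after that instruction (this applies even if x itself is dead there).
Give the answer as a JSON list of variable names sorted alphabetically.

Block summaries:
  n0: {c,e} / ∅
  n1: {f} / ∅
  n2: {c,f,t} / ∅
  n3: {t} / ∅
  n4: {e,z} / {c,e}
  n5: {f,z} / ∅
  n6: {e,f} / {e,z}

Liveness:
  n0 li=∅ lo={e}
  n1 li=∅ lo=∅
  n2 li={e} lo={c,e}
  n3 li={c,e} lo={c,e}
  n4 li={c,e} lo={c,e}
  n5 li={e} lo={e,z}
  n6 li={e,z} lo=∅

Conflict graph:
  c↔{e,f,t,z}
  e↔{c,f,t,z}
  f↔{c,e,z}
  t↔{c,e}
  z↔{c,e,f}

N(z) = ["c", "e", "f"]

Answer: ["c", "e", "f"]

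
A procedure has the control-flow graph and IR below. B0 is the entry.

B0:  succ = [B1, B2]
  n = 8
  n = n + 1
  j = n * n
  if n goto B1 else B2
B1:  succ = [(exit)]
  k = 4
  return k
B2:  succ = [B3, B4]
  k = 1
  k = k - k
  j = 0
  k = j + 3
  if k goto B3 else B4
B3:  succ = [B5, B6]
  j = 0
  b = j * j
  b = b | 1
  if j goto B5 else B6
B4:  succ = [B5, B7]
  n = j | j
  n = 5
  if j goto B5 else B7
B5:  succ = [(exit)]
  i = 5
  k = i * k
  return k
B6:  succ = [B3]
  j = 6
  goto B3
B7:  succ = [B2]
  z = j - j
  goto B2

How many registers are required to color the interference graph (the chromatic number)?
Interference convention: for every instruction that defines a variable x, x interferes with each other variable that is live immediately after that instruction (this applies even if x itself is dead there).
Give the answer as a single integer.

Per-block:
  B0: def={j,n} ue=∅
  B1: def={k} ue=∅
  B2: def={j,k} ue=∅
  B3: def={b,j} ue=∅
  B4: def={n} ue={j}
  B5: def={i,k} ue={k}
  B6: def={j} ue=∅
  B7: def={z} ue={j}

Live sets:
  live B0: ∅→∅
  live B1: ∅→∅
  live B2: ∅→{j,k}
  live B3: {k}→{k}
  live B4: {j,k}→{j,k}
  live B5: {k}→∅
  live B6: {k}→{k}
  live B7: {j}→∅

Interference:
  b — {j,k}
  i — {k}
  j — {b,k,n}
  k — {b,i,j,n}
  n — {j,k}
  z — ∅

Chromatic number:
  {b,j,k} pairwise interfere (3-clique) ⇒ χ ≥ 3
  3-colouring: R0={k,z}  R1={i,j}  R2={b,n}
  χ = 3

Answer: 3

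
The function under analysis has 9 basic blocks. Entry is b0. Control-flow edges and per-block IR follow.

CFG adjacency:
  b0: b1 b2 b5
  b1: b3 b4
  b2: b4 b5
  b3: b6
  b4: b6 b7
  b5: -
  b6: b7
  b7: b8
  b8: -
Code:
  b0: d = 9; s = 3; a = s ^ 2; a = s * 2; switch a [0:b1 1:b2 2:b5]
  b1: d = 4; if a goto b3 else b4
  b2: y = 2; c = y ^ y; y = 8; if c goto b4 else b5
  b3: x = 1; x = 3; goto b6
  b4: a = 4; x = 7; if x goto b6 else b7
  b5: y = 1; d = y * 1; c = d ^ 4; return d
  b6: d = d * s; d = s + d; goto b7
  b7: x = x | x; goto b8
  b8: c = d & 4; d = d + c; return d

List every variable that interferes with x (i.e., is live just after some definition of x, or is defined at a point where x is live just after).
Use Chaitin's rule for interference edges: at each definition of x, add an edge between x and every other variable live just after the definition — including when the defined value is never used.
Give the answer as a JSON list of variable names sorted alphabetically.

Per-block:
  b0: {a,d,s} / ∅
  b1: {d} / {a}
  b2: {c,y} / ∅
  b3: {x} / ∅
  b4: {a,x} / ∅
  b5: {c,d,y} / ∅
  b6: {d} / {d,s}
  b7: {x} / {x}
  b8: {c,d} / {d}

Liveness:
  b0 li=∅ lo={a,d,s}
  b1 li={a,s} lo={d,s}
  b2 li={d,s} lo={d,s}
  b3 li={d,s} lo={d,s,x}
  b4 li={d,s} lo={d,s,x}
  b5 li=∅ lo=∅
  b6 li={d,s,x} lo={d,x}
  b7 li={d,x} lo={d}
  b8 li={d} lo=∅

Conflict graph:
  a↔{d,s}
  c↔{d,s,y}
  d↔{a,c,s,x,y}
  s↔{a,c,d,x,y}
  x↔{d,s}
  y↔{c,d,s}

N(x) = ["d", "s"]

Answer: ["d", "s"]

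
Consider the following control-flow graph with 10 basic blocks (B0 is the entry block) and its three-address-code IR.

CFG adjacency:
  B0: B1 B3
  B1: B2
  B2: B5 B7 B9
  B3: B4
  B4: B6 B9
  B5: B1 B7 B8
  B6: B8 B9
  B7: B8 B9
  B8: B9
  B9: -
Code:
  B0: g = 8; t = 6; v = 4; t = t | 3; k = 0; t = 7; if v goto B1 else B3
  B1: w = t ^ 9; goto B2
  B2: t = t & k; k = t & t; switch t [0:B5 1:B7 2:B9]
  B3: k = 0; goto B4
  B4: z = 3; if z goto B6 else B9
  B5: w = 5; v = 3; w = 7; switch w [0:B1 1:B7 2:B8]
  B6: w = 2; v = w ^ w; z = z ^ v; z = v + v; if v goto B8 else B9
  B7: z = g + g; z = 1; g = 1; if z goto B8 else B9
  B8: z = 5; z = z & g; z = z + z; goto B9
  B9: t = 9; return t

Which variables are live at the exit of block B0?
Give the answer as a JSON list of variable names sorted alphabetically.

Answer: ["g", "k", "t"]

Derivation:
def/use:
  B0 def {g,k,t,v} use ∅
  B1 def {w} use {t}
  B2 def {k,t} use {k,t}
  B3 def {k} use ∅
  B4 def {z} use ∅
  B5 def {v,w} use ∅
  B6 def {v,w,z} use {z}
  B7 def {g,z} use {g}
  B8 def {z} use {g}
  B9 def {t} use ∅

Liveness:
  B0: in=∅ out={g,k,t}
  B1: in={g,k,t} out={g,k,t}
  B2: in={g,k,t} out={g,k,t}
  B3: in={g} out={g}
  B4: in={g} out={g,z}
  B5: in={g,k,t} out={g,k,t}
  B6: in={g,z} out={g}
  B7: in={g} out={g}
  B8: in={g} out=∅
  B9: in=∅ out=∅

live-out(B0) = ["g", "k", "t"]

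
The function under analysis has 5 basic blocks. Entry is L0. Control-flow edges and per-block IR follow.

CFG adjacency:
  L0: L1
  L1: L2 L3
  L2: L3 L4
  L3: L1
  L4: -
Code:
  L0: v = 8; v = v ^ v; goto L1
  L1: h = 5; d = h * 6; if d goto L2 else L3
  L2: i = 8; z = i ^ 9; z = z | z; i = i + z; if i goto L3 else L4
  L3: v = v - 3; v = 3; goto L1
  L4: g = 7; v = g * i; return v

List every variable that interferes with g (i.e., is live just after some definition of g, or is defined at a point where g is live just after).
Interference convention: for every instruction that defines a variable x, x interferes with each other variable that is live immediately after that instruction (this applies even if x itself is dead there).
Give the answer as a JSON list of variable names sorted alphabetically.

Per-block:
  L0: {v} / ∅
  L1: {d,h} / ∅
  L2: {i,z} / ∅
  L3: {v} / {v}
  L4: {g,v} / {i}

Live sets:
  L0: in=∅ out={v}
  L1: in={v} out={v}
  L2: in={v} out={i,v}
  L3: in={v} out={v}
  L4: in={i} out=∅

Conflict graph:
  d↔{v}
  g↔{i}
  h↔{v}
  i↔{g,v,z}
  v↔{d,h,i,z}
  z↔{i,v}

N(g) = ["i"]

Answer: ["i"]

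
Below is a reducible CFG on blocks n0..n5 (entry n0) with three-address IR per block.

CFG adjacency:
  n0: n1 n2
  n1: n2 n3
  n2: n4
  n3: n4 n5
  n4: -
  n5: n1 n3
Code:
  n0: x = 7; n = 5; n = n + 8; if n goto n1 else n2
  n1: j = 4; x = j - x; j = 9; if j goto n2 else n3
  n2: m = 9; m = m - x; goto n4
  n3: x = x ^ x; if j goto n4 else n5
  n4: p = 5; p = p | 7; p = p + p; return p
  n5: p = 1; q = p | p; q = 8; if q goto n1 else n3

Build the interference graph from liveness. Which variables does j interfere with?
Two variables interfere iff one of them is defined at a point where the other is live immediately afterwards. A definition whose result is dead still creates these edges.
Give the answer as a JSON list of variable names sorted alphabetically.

Answer: ["p", "q", "x"]

Analysis:
def/use:
  n0 def {n,x} use ∅
  n1 def {j,x} use {x}
  n2 def {m} use {x}
  n3 def {x} use {j,x}
  n4 def {p} use ∅
  n5 def {p,q} use ∅

Live sets:
  n0 li=∅ lo={x}
  n1 li={x} lo={j,x}
  n2 li={x} lo=∅
  n3 li={j,x} lo={j,x}
  n4 li=∅ lo=∅
  n5 li={j,x} lo={j,x}

Conflict graph:
  j↔{p,q,x}
  m↔{x}
  n↔{x}
  p↔{j,x}
  q↔{j,x}
  x↔{j,m,n,p,q}

N(j) = ["p", "q", "x"]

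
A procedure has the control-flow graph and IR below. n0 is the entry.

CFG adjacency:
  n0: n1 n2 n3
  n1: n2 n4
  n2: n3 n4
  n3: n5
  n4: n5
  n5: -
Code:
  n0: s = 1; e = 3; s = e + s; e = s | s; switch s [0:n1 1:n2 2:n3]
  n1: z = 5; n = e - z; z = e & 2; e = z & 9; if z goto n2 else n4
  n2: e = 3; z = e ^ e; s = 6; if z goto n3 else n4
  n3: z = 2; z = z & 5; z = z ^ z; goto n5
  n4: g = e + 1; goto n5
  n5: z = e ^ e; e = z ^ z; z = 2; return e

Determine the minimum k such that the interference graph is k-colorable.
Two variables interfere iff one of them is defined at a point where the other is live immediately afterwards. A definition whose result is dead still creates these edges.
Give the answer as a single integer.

Per-block:
  n0 def {e,s} use ∅
  n1 def {e,n,z} use {e}
  n2 def {e,s,z} use ∅
  n3 def {z} use ∅
  n4 def {g} use {e}
  n5 def {e,z} use {e}

Live sets:
  n0 li=∅ lo={e}
  n1 li={e} lo={e}
  n2 li=∅ lo={e}
  n3 li={e} lo={e}
  n4 li={e} lo={e}
  n5 li={e} lo=∅

Interfere edges:
  e: {g,n,s,z}
  g: {e}
  n: {e}
  s: {e,z}
  z: {e,s}

Chromatic number:
  {e,s,z} pairwise interfere (3-clique) ⇒ χ ≥ 3
  3-colouring: c0={e}  c1={g,n,s}  c2={z}
  χ = 3

Answer: 3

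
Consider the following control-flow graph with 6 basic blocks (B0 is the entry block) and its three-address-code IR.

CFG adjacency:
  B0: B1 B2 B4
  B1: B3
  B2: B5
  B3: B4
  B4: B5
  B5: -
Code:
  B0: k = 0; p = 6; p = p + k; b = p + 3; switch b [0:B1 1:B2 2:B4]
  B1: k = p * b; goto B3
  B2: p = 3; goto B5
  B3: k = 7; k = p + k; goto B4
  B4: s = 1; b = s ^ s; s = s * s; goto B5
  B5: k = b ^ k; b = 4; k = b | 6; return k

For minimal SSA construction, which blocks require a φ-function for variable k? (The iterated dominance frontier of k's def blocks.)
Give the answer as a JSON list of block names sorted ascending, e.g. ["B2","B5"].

Answer: ["B4", "B5"]

Analysis:
idom tree: B1←B0 B2←B0 B3←B1 B4←B0 B5←B0
Join-block Dom:
  B4: preds {B0,B3}: {B0} ∩ {B0,B1,B3} = {B0}; idom=B0
  B5: preds {B2,B4}: {B0,B2} ∩ {B0,B4} = {B0}; idom=B0

DF derivation:
  B4←B0: walk · to B0
  B4←B3: walk B3→B1 to B0
  B5←B2: walk B2 to B0
  B5←B4: walk B4 to B0
  B0: DF=∅
  B1: DF={B4}
  B2: DF={B5}
  B3: DF={B4}
  B4: DF={B5}
  B5: DF=∅

φ for k: defs {B0,B1,B3,B5}
  DF⁺ = {B4,B5}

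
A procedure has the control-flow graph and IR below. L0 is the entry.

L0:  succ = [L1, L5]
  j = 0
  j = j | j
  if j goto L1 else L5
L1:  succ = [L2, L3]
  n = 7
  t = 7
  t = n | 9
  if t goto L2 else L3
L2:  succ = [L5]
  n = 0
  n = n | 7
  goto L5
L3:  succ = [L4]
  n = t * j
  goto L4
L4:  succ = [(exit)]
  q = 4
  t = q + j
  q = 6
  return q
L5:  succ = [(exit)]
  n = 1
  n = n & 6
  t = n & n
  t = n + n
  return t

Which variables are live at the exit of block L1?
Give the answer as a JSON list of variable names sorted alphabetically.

def/use:
  L0: {j} / ∅
  L1: {n,t} / ∅
  L2: {n} / ∅
  L3: {n} / {j,t}
  L4: {q,t} / {j}
  L5: {n,t} / ∅

Liveness:
  live L0: ∅→{j}
  live L1: {j}→{j,t}
  live L2: ∅→∅
  live L3: {j,t}→{j}
  live L4: {j}→∅
  live L5: ∅→∅

live-out(L1) = ["j", "t"]

Answer: ["j", "t"]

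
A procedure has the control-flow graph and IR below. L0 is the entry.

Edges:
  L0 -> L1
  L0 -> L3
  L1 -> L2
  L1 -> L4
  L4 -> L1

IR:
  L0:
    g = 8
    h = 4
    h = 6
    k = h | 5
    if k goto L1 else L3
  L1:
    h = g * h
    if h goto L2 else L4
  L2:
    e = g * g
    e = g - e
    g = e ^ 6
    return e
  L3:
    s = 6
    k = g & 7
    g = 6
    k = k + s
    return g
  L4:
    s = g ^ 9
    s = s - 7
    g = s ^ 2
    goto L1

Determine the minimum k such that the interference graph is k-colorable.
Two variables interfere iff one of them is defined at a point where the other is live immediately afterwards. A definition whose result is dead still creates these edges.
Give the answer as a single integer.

Answer: 4

Analysis:
Block summaries:
  L0 def {g,h,k} use ∅
  L1 def {h} use {g,h}
  L2 def {e,g} use {g}
  L3 def {g,k,s} use {g}
  L4 def {g,s} use {g}

Liveness:
  L0 li=∅ lo={g,h}
  L1 li={g,h} lo={g,h}
  L2 li={g} lo=∅
  L3 li={g} lo=∅
  L4 li={g,h} lo={g,h}

Conflict graph:
  e: {g}
  g: {e,h,k,s}
  h: {g,k,s}
  k: {g,h,s}
  s: {g,h,k}

Colouring:
  clique {g,h,k,s} ⇒ need ≥ 4
  assign e→r1 g→r0 h→r1 k→r2 s→r3 — no edge inside a register ⇒ χ ≤ 4
  χ = 4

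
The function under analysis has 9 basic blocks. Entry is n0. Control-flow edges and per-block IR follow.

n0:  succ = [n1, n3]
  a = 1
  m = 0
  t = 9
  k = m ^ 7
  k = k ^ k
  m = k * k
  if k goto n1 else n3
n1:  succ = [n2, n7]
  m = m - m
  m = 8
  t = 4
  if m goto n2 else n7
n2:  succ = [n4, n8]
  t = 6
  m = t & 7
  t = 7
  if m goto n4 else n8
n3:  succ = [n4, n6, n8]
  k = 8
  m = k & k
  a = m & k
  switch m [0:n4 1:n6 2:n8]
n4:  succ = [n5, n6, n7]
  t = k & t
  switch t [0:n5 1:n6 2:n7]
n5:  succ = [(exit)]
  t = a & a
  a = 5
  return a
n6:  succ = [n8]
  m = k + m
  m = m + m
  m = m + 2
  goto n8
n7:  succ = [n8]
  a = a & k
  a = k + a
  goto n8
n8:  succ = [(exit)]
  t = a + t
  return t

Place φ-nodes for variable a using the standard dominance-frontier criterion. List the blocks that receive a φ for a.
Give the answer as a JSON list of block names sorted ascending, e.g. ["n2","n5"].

Answer: ["n4", "n6", "n7", "n8"]

Working:
idom tree: n1←n0 n2←n1 n3←n0 n4←n0 n5←n4 n6←n0 n7←n0 n8←n0
Dom∩ at merges:
  n4: preds {n2,n3}: {n0,n1,n2} ∩ {n0,n3} = {n0}; idom=n0
  n6: preds {n3,n4}: {n0,n3} ∩ {n0,n4} = {n0}; idom=n0
  n7: preds {n1,n4}: {n0,n1} ∩ {n0,n4} = {n0}; idom=n0
  n8: preds {n2,n3,n6,n7}: {n0,n1,n2} ∩ {n0,n3} ∩ {n0,n6} ∩ {n0,n7} = {n0}; idom=n0

DF derivation:
  join n4 pred n2: n2→n1 stop@n0
  join n4 pred n3: n3 stop@n0
  join n6 pred n3: n3 stop@n0
  join n6 pred n4: n4 stop@n0
  join n7 pred n1: n1 stop@n0
  join n7 pred n4: n4 stop@n0
  join n8 pred n2: n2→n1 stop@n0
  join n8 pred n3: n3 stop@n0
  join n8 pred n6: n6 stop@n0
  join n8 pred n7: n7 stop@n0
  n0: DF=∅
  n1: DF={n4,n7,n8}
  n2: DF={n4,n8}
  n3: DF={n4,n6,n8}
  n4: DF={n6,n7}
  n5: DF=∅
  n6: DF={n8}
  n7: DF={n8}
  n8: DF=∅

φ for a: defs {n0,n3,n5,n7}
  DF⁺ = {n4,n6,n7,n8}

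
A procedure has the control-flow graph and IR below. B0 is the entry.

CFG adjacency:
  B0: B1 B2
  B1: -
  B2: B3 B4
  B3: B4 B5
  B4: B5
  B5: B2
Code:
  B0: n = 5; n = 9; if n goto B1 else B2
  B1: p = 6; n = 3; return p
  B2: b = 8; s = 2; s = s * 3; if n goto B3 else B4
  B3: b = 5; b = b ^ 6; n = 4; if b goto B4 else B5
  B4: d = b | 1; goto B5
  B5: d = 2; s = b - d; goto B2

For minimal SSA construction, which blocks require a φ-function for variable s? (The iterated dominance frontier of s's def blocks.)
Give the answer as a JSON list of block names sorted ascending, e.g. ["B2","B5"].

idom tree: B1←B0 B2←B0 B3←B2 B4←B2 B5←B2
Join-block Dom:
  B2: preds {B0,B5}: {B0} ∩ {B0,B2,B5} = {B0}; idom=B0
  B4: preds {B2,B3}: {B0,B2} ∩ {B0,B2,B3} = {B0,B2}; idom=B2
  B5: preds {B3,B4}: {B0,B2,B3} ∩ {B0,B2,B4} = {B0,B2}; idom=B2

Frontier:
  join B2 pred B0: · stop@B0
  join B2 pred B5: B5→B2 stop@B0
  join B4 pred B2: · stop@B2
  join B4 pred B3: B3 stop@B2
  join B5 pred B3: B3 stop@B2
  join B5 pred B4: B4 stop@B2
  DF(B0)=∅
  DF(B1)=∅
  DF(B2)={B2}
  DF(B3)={B4,B5}
  DF(B4)={B5}
  DF(B5)={B2}

φ for s: defs {B2,B5}
  DF⁺ = {B2}

Answer: ["B2"]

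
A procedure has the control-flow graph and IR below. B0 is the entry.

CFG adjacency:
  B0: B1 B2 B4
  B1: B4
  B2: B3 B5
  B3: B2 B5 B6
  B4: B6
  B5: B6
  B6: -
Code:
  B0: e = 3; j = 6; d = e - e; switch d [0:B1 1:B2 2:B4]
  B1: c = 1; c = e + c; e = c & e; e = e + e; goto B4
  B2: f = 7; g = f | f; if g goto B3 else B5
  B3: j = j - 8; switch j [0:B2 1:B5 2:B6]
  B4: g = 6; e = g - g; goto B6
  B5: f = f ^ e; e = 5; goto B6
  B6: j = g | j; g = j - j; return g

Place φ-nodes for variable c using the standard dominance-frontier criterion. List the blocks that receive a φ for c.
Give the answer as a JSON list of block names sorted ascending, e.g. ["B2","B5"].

idom tree: B1←B0 B2←B0 B3←B2 B4←B0 B5←B2 B6←B0
Join-block Dom:
  B2: preds {B0,B3}: {B0} ∩ {B0,B2,B3} = {B0}; idom=B0
  B4: preds {B0,B1}: {B0} ∩ {B0,B1} = {B0}; idom=B0
  B5: preds {B2,B3}: {B0,B2} ∩ {B0,B2,B3} = {B0,B2}; idom=B2
  B6: preds {B3,B4,B5}: {B0,B2,B3} ∩ {B0,B4} ∩ {B0,B2,B5} = {B0}; idom=B0

DF walk-up:
  join B2 pred B0: · stop@B0
  join B2 pred B3: B3→B2 stop@B0
  join B4 pred B0: · stop@B0
  join B4 pred B1: B1 stop@B0
  join B5 pred B2: · stop@B2
  join B5 pred B3: B3 stop@B2
  join B6 pred B3: B3→B2 stop@B0
  join B6 pred B4: B4 stop@B0
  join B6 pred B5: B5→B2 stop@B0
  B0: DF=∅
  B1: DF={B4}
  B2: DF={B2,B6}
  B3: DF={B2,B5,B6}
  B4: DF={B6}
  B5: DF={B6}
  B6: DF=∅

φ for c: defs {B1}
  DF⁺ = {B4,B6}

Answer: ["B4", "B6"]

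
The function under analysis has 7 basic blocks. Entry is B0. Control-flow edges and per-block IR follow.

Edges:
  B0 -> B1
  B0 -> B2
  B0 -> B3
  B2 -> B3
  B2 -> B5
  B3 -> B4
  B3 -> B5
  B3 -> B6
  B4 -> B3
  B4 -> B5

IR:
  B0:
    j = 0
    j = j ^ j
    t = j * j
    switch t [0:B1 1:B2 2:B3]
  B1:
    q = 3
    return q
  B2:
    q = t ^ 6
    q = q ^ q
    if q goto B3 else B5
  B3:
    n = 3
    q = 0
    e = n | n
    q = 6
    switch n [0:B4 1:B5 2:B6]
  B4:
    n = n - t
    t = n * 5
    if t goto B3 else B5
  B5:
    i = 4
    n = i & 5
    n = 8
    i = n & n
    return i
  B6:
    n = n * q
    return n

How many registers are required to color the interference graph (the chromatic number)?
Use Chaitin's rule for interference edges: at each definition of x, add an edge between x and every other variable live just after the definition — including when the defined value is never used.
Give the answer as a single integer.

Per-block:
  B0 def {j,t} use ∅
  B1 def {q} use ∅
  B2 def {q} use {t}
  B3 def {e,n,q} use ∅
  B4 def {n,t} use {n,t}
  B5 def {i,n} use ∅
  B6 def {n} use {n,q}

Live sets:
  live B0: ∅→{t}
  live B1: ∅→∅
  live B2: {t}→{t}
  live B3: {t}→{n,q,t}
  live B4: {n,t}→{t}
  live B5: ∅→∅
  live B6: {n,q}→∅

Interfere edges:
  e: {n,t}
  i: ∅
  j: ∅
  n: {e,q,t}
  q: {n,t}
  t: {e,n,q}

Registers:
  {e,n,t} pairwise interfere (3-clique) ⇒ χ ≥ 3
  assign e→c2 i→c0 j→c0 n→c0 q→c2 t→c1 — no edge inside a register ⇒ χ ≤ 3
  χ = 3

Answer: 3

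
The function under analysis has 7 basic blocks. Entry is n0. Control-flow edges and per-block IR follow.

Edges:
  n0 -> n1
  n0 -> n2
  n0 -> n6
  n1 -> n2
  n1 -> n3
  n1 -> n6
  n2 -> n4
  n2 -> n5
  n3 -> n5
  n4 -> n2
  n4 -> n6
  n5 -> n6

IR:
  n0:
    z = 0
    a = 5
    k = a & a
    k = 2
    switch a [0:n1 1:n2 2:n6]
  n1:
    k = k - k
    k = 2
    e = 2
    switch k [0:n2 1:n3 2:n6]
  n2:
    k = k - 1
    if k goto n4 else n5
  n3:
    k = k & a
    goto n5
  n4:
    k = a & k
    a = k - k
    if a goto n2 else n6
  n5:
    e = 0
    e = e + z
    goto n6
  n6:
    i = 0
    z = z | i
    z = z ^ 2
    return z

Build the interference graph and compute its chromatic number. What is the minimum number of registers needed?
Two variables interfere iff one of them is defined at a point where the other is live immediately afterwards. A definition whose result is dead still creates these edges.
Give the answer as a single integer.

Answer: 4

Analysis:
Block summaries:
  n0: def={a,k,z} ue=∅
  n1: def={e,k} ue={k}
  n2: def={k} ue={k}
  n3: def={k} ue={a,k}
  n4: def={a,k} ue={a,k}
  n5: def={e} ue={z}
  n6: def={i,z} ue={z}

Backward fixpoint:
  n0: in=∅ out={a,k,z}
  n1: in={a,k,z} out={a,k,z}
  n2: in={a,k,z} out={a,k,z}
  n3: in={a,k,z} out={z}
  n4: in={a,k,z} out={a,k,z}
  n5: in={z} out={z}
  n6: in={z} out=∅

Interference:
  a: {e,k,z}
  e: {a,k,z}
  i: {z}
  k: {a,e,z}
  z: {a,e,i,k}

Colouring:
  clique {a,e,k,z} ⇒ need ≥ 4
  4-colouring: r0={z}  r1={a,i}  r2={e}  r3={k}
  χ = 4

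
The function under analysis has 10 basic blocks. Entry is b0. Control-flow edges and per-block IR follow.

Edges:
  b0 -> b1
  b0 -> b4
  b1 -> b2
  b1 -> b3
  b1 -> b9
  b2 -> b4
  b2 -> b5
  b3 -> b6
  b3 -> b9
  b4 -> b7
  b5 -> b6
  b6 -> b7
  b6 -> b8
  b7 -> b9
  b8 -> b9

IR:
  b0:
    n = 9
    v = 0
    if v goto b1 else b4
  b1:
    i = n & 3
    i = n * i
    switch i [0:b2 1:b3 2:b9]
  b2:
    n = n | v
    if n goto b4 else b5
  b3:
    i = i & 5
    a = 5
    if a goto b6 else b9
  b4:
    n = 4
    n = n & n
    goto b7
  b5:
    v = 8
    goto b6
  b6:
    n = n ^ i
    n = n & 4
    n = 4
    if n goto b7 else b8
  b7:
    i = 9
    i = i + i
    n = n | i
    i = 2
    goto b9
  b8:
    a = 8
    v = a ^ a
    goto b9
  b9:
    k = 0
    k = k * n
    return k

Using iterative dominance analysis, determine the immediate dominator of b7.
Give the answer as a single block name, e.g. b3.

Answer: b0

Analysis:
idom tree: b1←b0 b2←b1 b3←b1 b4←b0 b5←b2 b6←b1 b7←b0 b8←b6 b9←b0
Dom∩ at merges:
  b4: preds {b0,b2}: {b0} ∩ {b0,b1,b2} = {b0}; idom=b0
  b6: preds {b3,b5}: {b0,b1,b3} ∩ {b0,b1,b2,b5} = {b0,b1}; idom=b1
  b7: preds {b4,b6}: {b0,b4} ∩ {b0,b1,b6} = {b0}; idom=b0
  b9: preds {b1,b3,b7,b8}: {b0,b1} ∩ {b0,b1,b3} ∩ {b0,b7} ∩ {b0,b1,b6,b8} = {b0}; idom=b0

idom(b7) = b0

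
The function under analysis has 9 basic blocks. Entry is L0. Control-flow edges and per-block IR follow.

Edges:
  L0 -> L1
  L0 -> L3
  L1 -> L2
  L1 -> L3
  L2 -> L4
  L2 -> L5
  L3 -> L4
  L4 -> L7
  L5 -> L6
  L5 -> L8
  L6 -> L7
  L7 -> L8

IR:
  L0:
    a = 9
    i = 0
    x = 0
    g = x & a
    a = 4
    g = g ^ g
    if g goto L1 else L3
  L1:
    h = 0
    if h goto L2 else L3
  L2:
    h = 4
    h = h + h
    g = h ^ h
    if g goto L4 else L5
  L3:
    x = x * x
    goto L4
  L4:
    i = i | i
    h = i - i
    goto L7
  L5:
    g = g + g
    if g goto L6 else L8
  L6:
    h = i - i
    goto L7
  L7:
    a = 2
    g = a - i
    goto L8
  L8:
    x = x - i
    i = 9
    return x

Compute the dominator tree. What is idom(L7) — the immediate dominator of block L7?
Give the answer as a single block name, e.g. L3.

idom tree: L1←L0 L2←L1 L3←L0 L4←L0 L5←L2 L6←L5 L7←L0 L8←L0
Dom at joins:
  L3: preds {L0,L1}: {L0} ∩ {L0,L1} = {L0}; idom=L0
  L4: preds {L2,L3}: {L0,L1,L2} ∩ {L0,L3} = {L0}; idom=L0
  L7: preds {L4,L6}: {L0,L4} ∩ {L0,L1,L2,L5,L6} = {L0}; idom=L0
  L8: preds {L5,L7}: {L0,L1,L2,L5} ∩ {L0,L7} = {L0}; idom=L0

idom(L7) = L0

Answer: L0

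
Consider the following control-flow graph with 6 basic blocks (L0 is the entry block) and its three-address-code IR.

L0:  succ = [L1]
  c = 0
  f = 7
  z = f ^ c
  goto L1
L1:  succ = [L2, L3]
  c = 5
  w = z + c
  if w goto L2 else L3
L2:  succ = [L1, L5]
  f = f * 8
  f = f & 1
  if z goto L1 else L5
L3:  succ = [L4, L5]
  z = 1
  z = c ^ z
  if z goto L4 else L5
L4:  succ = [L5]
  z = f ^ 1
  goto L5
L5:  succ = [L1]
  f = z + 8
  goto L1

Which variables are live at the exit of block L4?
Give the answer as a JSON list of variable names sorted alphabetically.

Per-block:
  L0: {c,f,z} / ∅
  L1: {c,w} / {z}
  L2: {f} / {f,z}
  L3: {z} / {c}
  L4: {z} / {f}
  L5: {f} / {z}

Live sets:
  L0: in=∅ out={f,z}
  L1: in={f,z} out={c,f,z}
  L2: in={f,z} out={f,z}
  L3: in={c,f} out={f,z}
  L4: in={f} out={z}
  L5: in={z} out={f,z}

live-out(L4) = ["z"]

Answer: ["z"]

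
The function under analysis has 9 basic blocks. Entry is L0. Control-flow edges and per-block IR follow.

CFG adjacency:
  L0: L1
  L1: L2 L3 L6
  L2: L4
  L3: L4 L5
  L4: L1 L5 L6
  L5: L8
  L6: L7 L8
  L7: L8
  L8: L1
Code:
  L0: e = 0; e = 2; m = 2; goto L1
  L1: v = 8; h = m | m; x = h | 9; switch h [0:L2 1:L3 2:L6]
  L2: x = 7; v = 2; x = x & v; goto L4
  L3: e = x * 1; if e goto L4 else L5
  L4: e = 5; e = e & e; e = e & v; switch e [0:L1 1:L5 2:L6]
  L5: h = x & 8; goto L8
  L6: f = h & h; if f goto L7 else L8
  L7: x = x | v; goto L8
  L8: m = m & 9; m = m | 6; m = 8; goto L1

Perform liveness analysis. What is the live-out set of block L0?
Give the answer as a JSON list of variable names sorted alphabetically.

Answer: ["m"]

Analysis:
Block summaries:
  L0: def={e,m} ue=∅
  L1: def={h,v,x} ue={m}
  L2: def={v,x} ue=∅
  L3: def={e} ue={x}
  L4: def={e} ue={v}
  L5: def={h} ue={x}
  L6: def={f} ue={h}
  L7: def={x} ue={v,x}
  L8: def={m} ue={m}

Liveness:
  L0: in=∅ out={m}
  L1: in={m} out={h,m,v,x}
  L2: in={h,m} out={h,m,v,x}
  L3: in={h,m,v,x} out={h,m,v,x}
  L4: in={h,m,v,x} out={h,m,v,x}
  L5: in={m,x} out={m}
  L6: in={h,m,v,x} out={m,v,x}
  L7: in={m,v,x} out={m}
  L8: in={m} out={m}

live-out(L0) = ["m"]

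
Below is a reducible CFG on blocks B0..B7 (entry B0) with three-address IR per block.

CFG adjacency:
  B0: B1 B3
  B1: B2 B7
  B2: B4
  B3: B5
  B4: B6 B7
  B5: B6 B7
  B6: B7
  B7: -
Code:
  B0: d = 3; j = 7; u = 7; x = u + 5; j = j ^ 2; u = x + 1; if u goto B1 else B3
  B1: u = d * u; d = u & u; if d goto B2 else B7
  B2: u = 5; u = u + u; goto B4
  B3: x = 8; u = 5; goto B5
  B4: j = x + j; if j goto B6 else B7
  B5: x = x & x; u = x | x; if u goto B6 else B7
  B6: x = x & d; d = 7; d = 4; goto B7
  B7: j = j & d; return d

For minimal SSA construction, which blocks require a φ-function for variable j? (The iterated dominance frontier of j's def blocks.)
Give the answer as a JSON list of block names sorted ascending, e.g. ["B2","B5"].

idom tree: B1←B0 B2←B1 B3←B0 B4←B2 B5←B3 B6←B0 B7←B0
Join-block Dom:
  B6: preds {B4,B5}: {B0,B1,B2,B4} ∩ {B0,B3,B5} = {B0}; idom=B0
  B7: preds {B1,B4,B5,B6}: {B0,B1} ∩ {B0,B1,B2,B4} ∩ {B0,B3,B5} ∩ {B0,B6} = {B0}; idom=B0

DF derivation:
  B6←B4: walk B4→B2→B1 to B0
  B6←B5: walk B5→B3 to B0
  B7←B1: walk B1 to B0
  B7←B4: walk B4→B2→B1 to B0
  B7←B5: walk B5→B3 to B0
  B7←B6: walk B6 to B0
  DF(B0)=∅
  DF(B1)={B6,B7}
  DF(B2)={B6,B7}
  DF(B3)={B6,B7}
  DF(B4)={B6,B7}
  DF(B5)={B6,B7}
  DF(B6)={B7}
  DF(B7)=∅

φ for j: defs {B0,B4,B7}
  DF⁺ = {B6,B7}

Answer: ["B6", "B7"]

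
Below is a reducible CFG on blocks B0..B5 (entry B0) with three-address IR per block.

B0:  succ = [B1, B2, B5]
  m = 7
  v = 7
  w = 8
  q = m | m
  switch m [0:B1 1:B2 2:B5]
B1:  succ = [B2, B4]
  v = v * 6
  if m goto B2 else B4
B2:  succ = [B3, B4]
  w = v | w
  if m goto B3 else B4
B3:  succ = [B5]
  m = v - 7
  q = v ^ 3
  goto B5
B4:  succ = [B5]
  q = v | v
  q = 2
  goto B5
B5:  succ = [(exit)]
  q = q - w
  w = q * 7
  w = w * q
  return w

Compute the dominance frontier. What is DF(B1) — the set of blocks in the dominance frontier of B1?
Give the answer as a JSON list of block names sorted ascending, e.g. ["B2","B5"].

Answer: ["B2", "B4"]

Working:
idom tree: B1←B0 B2←B0 B3←B2 B4←B0 B5←B0
Dom∩ at merges:
  B2: preds {B0,B1}: {B0} ∩ {B0,B1} = {B0}; idom=B0
  B4: preds {B1,B2}: {B0,B1} ∩ {B0,B2} = {B0}; idom=B0
  B5: preds {B0,B3,B4}: {B0} ∩ {B0,B2,B3} ∩ {B0,B4} = {B0}; idom=B0

DF walk-up:
  join B2 pred B0: · stop@B0
  join B2 pred B1: B1 stop@B0
  join B4 pred B1: B1 stop@B0
  join B4 pred B2: B2 stop@B0
  join B5 pred B0: · stop@B0
  join B5 pred B3: B3→B2 stop@B0
  join B5 pred B4: B4 stop@B0
  B0 → ∅
  B1 → {B2,B4}
  B2 → {B4,B5}
  B3 → {B5}
  B4 → {B5}
  B5 → ∅

DF(B1) = ["B2", "B4"]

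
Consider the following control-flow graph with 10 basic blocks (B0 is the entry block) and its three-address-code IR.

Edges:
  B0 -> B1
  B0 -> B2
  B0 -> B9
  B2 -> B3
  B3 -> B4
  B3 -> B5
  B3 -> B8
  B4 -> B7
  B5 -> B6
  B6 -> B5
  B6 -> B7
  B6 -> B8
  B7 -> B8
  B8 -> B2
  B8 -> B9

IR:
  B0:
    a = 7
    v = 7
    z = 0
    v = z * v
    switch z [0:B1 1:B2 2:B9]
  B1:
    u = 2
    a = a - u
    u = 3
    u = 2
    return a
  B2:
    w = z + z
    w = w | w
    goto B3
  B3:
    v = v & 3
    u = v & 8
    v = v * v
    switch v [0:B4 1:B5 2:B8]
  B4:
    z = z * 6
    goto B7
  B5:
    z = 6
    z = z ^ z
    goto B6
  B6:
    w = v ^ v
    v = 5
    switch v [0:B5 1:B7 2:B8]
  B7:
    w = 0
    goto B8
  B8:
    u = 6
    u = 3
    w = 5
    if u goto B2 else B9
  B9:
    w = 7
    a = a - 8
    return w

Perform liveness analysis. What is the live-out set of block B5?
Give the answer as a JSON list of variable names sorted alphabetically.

def/use:
  B0: def={a,v,z} ue=∅
  B1: def={a,u} ue={a}
  B2: def={w} ue={z}
  B3: def={u,v} ue={v}
  B4: def={z} ue={z}
  B5: def={z} ue=∅
  B6: def={v,w} ue={v}
  B7: def={w} ue=∅
  B8: def={u,w} ue=∅
  B9: def={a,w} ue={a}

Live sets:
  B0 li=∅ lo={a,v,z}
  B1 li={a} lo=∅
  B2 li={a,v,z} lo={a,v,z}
  B3 li={a,v,z} lo={a,v,z}
  B4 li={a,v,z} lo={a,v,z}
  B5 li={a,v} lo={a,v,z}
  B6 li={a,v,z} lo={a,v,z}
  B7 li={a,v,z} lo={a,v,z}
  B8 li={a,v,z} lo={a,v,z}
  B9 li={a} lo=∅

live-out(B5) = ["a", "v", "z"]

Answer: ["a", "v", "z"]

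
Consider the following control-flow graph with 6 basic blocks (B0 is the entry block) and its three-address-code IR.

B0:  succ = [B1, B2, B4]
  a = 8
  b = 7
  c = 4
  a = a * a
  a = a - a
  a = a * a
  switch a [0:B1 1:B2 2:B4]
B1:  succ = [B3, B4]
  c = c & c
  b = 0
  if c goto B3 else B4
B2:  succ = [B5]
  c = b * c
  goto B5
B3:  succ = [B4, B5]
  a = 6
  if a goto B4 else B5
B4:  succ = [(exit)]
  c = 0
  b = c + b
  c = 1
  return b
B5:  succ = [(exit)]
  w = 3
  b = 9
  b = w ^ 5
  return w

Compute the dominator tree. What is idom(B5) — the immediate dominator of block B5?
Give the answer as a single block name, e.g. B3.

idom tree: B1←B0 B2←B0 B3←B1 B4←B0 B5←B0
Dom∩ at merges:
  B4: preds {B0,B1,B3}: {B0} ∩ {B0,B1} ∩ {B0,B1,B3} = {B0}; idom=B0
  B5: preds {B2,B3}: {B0,B2} ∩ {B0,B1,B3} = {B0}; idom=B0

idom(B5) = B0

Answer: B0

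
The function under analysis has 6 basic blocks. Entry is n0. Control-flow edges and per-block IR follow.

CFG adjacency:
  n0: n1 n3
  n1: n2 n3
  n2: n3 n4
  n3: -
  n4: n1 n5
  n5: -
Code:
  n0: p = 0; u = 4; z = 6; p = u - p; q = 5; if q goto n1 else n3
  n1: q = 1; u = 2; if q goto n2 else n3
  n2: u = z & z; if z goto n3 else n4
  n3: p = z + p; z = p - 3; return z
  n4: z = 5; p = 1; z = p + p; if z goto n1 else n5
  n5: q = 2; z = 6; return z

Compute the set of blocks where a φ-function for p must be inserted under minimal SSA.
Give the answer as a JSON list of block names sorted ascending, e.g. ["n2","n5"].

Answer: ["n1", "n3"]

Working:
idom tree: n1←n0 n2←n1 n3←n0 n4←n2 n5←n4
Join-block Dom:
  n1: preds {n0,n4}: {n0} ∩ {n0,n1,n2,n4} = {n0}; idom=n0
  n3: preds {n0,n1,n2}: {n0} ∩ {n0,n1} ∩ {n0,n1,n2} = {n0}; idom=n0

DF derivation:
  join n1 pred n0: · stop@n0
  join n1 pred n4: n4→n2→n1 stop@n0
  join n3 pred n0: · stop@n0
  join n3 pred n1: n1 stop@n0
  join n3 pred n2: n2→n1 stop@n0
  n0: DF=∅
  n1: DF={n1,n3}
  n2: DF={n1,n3}
  n3: DF=∅
  n4: DF={n1}
  n5: DF=∅

φ for p: defs {n0,n3,n4}
  DF⁺ = {n1,n3}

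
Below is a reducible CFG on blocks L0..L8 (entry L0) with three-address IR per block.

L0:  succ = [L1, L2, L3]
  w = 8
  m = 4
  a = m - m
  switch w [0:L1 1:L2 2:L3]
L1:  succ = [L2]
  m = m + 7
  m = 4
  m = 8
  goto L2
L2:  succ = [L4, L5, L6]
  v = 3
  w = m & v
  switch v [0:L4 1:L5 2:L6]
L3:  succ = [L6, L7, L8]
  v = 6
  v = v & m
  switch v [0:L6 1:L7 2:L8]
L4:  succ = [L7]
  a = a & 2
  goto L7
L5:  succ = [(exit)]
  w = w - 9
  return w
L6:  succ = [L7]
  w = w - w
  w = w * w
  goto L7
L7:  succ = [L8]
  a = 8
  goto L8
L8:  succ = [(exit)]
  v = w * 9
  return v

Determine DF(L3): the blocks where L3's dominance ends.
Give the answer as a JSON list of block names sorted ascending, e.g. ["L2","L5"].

idom tree: L1←L0 L2←L0 L3←L0 L4←L2 L5←L2 L6←L0 L7←L0 L8←L0
Join-block Dom:
  L2: preds {L0,L1}: {L0} ∩ {L0,L1} = {L0}; idom=L0
  L6: preds {L2,L3}: {L0,L2} ∩ {L0,L3} = {L0}; idom=L0
  L7: preds {L3,L4,L6}: {L0,L3} ∩ {L0,L2,L4} ∩ {L0,L6} = {L0}; idom=L0
  L8: preds {L3,L7}: {L0,L3} ∩ {L0,L7} = {L0}; idom=L0

DF derivation:
  join L2 pred L0: · stop@L0
  join L2 pred L1: L1 stop@L0
  join L6 pred L2: L2 stop@L0
  join L6 pred L3: L3 stop@L0
  join L7 pred L3: L3 stop@L0
  join L7 pred L4: L4→L2 stop@L0
  join L7 pred L6: L6 stop@L0
  join L8 pred L3: L3 stop@L0
  join L8 pred L7: L7 stop@L0
  DF(L0)=∅
  DF(L1)={L2}
  DF(L2)={L6,L7}
  DF(L3)={L6,L7,L8}
  DF(L4)={L7}
  DF(L5)=∅
  DF(L6)={L7}
  DF(L7)={L8}
  DF(L8)=∅

DF(L3) = ["L6", "L7", "L8"]

Answer: ["L6", "L7", "L8"]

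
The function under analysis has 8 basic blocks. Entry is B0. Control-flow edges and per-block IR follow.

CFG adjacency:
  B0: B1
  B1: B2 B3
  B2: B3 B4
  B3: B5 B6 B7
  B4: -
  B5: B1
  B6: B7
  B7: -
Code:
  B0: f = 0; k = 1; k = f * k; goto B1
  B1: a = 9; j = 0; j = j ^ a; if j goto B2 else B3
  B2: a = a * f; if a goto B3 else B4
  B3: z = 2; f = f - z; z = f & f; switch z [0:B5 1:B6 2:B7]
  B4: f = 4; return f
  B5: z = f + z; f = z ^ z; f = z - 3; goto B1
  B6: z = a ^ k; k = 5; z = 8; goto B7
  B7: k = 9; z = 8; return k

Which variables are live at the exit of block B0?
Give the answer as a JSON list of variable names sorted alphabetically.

Per-block:
  B0 def {f,k} use ∅
  B1 def {a,j} use ∅
  B2 def {a} use {a,f}
  B3 def {f,z} use {f}
  B4 def {f} use ∅
  B5 def {f,z} use {f,z}
  B6 def {k,z} use {a,k}
  B7 def {k,z} use ∅

Live sets:
  B0 li=∅ lo={f,k}
  B1 li={f,k} lo={a,f,k}
  B2 li={a,f,k} lo={a,f,k}
  B3 li={a,f,k} lo={a,f,k,z}
  B4 li=∅ lo=∅
  B5 li={f,k,z} lo={f,k}
  B6 li={a,k} lo=∅
  B7 li=∅ lo=∅

live-out(B0) = ["f", "k"]

Answer: ["f", "k"]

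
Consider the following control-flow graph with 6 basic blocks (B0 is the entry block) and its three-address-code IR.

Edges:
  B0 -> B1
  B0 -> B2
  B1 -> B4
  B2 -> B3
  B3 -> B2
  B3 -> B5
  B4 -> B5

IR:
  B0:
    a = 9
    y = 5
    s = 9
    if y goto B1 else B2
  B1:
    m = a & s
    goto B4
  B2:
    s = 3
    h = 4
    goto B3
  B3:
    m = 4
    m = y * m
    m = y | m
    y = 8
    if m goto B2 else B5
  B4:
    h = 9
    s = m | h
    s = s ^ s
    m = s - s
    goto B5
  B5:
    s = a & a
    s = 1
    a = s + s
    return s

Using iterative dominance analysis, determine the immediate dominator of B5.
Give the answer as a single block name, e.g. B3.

idom tree: B1←B0 B2←B0 B3←B2 B4←B1 B5←B0
Dom∩ at merges:
  B2: preds {B0,B3}: {B0} ∩ {B0,B2,B3} = {B0}; idom=B0
  B5: preds {B3,B4}: {B0,B2,B3} ∩ {B0,B1,B4} = {B0}; idom=B0

idom(B5) = B0

Answer: B0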